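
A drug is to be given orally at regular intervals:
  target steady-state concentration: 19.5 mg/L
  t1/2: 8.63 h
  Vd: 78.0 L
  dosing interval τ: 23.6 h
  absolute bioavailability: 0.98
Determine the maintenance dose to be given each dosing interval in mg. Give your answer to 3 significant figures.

2940 mg

k = ln2 / t½ = 0.693147 / 8.63 = 0.08032 h⁻¹
CL = k × Vd = 0.08032 × 78.0 = 6.265 L/h
At steady state, F × (Dose/τ) = Css × CL.
Dose = Css × CL × τ / F = 19.5 × 6.265 × 23.6 / 0.98 = 2942 mg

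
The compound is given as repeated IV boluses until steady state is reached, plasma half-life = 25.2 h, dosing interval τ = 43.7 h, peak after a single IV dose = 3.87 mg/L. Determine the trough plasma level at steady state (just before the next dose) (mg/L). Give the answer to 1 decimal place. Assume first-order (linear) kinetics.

1.7 mg/L

k = ln2 / t½ = 0.693147 / 25.2 = 0.02751 h⁻¹
e^(−kτ) = e^(−0.02751 × 43.7) = 0.3005
Accumulation ratio R = 1 / (1 − e^(−kτ)) = 1 / (1 − 0.3005) = 1.430
Steady-state trough = C₀ × R × e^(−kτ) = 3.87 × 1.430 × 0.3005 = 1.663 mg/L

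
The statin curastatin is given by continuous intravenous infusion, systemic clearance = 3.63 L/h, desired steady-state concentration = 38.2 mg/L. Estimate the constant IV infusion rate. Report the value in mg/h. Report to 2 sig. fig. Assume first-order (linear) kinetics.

140 mg/h

At steady state, infusion rate R₀ = Css × CL = 38.2 × 3.630 = 138.7 mg/h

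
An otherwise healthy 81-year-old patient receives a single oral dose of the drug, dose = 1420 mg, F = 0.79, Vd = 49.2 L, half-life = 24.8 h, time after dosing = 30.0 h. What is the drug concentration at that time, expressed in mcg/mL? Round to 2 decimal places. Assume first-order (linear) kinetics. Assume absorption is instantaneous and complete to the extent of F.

Amount reaching circulation = F × Dose = 0.79 × 1420 = 1122 mg
C₀ = F·Dose / Vd = 1122 / 49.2 = 22.80 mg/L
k = ln2 / t½ = 0.693147 / 24.8 = 0.02795 h⁻¹
C = C₀ · e^(−k·t) = 22.80 × e^(−0.02795 × 30.0)
  = 22.80 × 0.4324 = 9.859 mg/L
(9.859 mg/L = 9.859 mcg/mL)

9.86 mcg/mL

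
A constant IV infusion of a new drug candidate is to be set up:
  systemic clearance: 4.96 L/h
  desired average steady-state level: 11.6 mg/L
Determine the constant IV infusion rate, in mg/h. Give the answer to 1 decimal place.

57.5 mg/h

At steady state, infusion rate R₀ = Css × CL = 11.6 × 4.960 = 57.54 mg/h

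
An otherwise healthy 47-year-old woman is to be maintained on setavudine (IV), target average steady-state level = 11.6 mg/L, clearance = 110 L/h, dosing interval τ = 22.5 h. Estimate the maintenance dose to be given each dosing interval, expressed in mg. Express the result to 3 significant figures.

28700 mg

At steady state, Dose/τ = Css × CL.
Dose = Css × CL × τ = 11.6 × 110.0 × 22.5 = 28710 mg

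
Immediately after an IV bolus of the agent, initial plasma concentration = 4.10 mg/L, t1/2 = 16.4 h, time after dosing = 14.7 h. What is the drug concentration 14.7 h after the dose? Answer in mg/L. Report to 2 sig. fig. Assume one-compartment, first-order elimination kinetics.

k = ln2 / t½ = 0.693147 / 16.4 = 0.04227 h⁻¹
C = C₀ · e^(−k·t) = 4.100 × e^(−0.04227 × 14.7)
  = 4.100 × 0.5372 = 2.203 mg/L

2.2 mg/L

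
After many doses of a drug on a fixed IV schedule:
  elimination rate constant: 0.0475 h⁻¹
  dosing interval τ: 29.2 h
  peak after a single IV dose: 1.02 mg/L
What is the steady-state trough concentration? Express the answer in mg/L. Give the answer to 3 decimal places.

e^(−kτ) = e^(−0.04750 × 29.2) = 0.2498
Accumulation ratio R = 1 / (1 − e^(−kτ)) = 1 / (1 − 0.2498) = 1.333
Steady-state trough = C₀ × R × e^(−kτ) = 1.02 × 1.333 × 0.2498 = 0.3396 mg/L

0.340 mg/L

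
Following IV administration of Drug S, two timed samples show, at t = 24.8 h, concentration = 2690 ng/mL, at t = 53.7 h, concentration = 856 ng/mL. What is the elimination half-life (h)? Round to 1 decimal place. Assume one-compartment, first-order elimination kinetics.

17.5 h

k = ln(C₁/C₂) / (t₂ − t₁) = ln(2690/856) / (53.7 − 24.8)
  = 1.145 / 28.90 = 0.03962 h⁻¹
t½ = ln2 / k = 0.693147 / 0.03962 = 17.49 h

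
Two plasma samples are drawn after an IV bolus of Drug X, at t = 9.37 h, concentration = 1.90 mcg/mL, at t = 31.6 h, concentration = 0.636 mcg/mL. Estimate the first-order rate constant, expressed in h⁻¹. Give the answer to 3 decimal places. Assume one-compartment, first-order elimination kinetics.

0.049 h⁻¹

k = ln(C₁/C₂) / (t₂ − t₁) = ln(1.90/0.636) / (31.6 − 9.37)
  = 1.094 / 22.23 = 0.04921 h⁻¹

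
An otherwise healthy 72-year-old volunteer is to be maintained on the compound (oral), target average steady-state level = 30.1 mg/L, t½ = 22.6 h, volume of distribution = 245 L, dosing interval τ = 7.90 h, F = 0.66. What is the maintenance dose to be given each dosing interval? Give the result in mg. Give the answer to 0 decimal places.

k = ln2 / t½ = 0.693147 / 22.6 = 0.03067 h⁻¹
CL = k × Vd = 0.03067 × 245 = 7.514 L/h
At steady state, F × (Dose/τ) = Css × CL.
Dose = Css × CL × τ / F = 30.1 × 7.514 × 7.90 / 0.66 = 2707 mg

2707 mg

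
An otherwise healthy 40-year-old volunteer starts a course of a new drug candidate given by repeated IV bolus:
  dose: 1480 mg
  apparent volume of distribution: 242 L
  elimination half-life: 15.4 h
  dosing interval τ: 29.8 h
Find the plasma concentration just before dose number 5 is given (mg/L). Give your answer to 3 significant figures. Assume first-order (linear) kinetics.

C₀ per dose = Dose / Vd = 1480 / 242 = 6.116 mg/L
k = ln2 / t½ = 0.693147 / 15.4 = 0.04501 h⁻¹
Fraction remaining after one interval: r = e^(−kτ) = e^(−0.04501 × 29.8) = 0.2615
Before dose 5, 4 doses have been given (aged 1τ, 2τ, 3τ, 4τ).
C_trough = C₀ × (r + r² + … + r^4) = C₀ × r(1−r^4)/(1−r)
        = 6.116 × 0.2615 × (1 − 0.004676) / (1 − 0.2615) = 2.156 mg/L

2.16 mg/L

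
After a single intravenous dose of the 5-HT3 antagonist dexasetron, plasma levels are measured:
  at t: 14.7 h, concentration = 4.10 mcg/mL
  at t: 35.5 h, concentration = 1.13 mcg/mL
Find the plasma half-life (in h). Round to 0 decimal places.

11 h

k = ln(C₁/C₂) / (t₂ − t₁) = ln(4.10/1.13) / (35.5 − 14.7)
  = 1.289 / 20.80 = 0.06197 h⁻¹
t½ = ln2 / k = 0.693147 / 0.06197 = 11.19 h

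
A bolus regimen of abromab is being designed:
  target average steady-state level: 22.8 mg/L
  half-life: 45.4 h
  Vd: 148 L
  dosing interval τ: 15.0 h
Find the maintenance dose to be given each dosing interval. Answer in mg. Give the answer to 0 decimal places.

k = ln2 / t½ = 0.693147 / 45.4 = 0.01527 h⁻¹
CL = k × Vd = 0.01527 × 148 = 2.260 L/h
At steady state, Dose/τ = Css × CL.
Dose = Css × CL × τ = 22.8 × 2.260 × 15.0 = 772.9 mg

773 mg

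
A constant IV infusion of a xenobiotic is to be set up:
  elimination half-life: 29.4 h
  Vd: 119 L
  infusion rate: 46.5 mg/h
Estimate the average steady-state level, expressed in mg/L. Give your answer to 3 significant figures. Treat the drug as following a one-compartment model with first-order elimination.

16.6 mg/L

k = ln2 / t½ = 0.693147 / 29.4 = 0.02358 h⁻¹
CL = k × Vd = 0.02358 × 119 = 2.806 L/h
At steady state Css = R₀ / CL = 46.5 / 2.806 = 16.57 mg/L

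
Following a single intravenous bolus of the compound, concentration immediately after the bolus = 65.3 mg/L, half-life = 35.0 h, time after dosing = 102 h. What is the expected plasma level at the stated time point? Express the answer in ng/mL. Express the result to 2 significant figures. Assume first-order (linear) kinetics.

8700 ng/mL

k = ln2 / t½ = 0.693147 / 35.0 = 0.01980 h⁻¹
C = C₀ · e^(−k·t) = 65.30 × e^(−0.01980 × 102)
  = 65.30 × 0.1327 = 8.665 mg/L
Convert: 8.665 mg/L × 1000 = 8665 ng/mL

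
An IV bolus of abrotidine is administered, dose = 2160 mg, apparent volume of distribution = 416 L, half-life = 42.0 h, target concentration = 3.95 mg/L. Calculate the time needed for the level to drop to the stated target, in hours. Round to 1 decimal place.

16.6 h

C₀ = Dose / Vd = 2160 / 416 = 5.192 mg/L
k = ln2 / t½ = 0.693147 / 42.0 = 0.01650 h⁻¹
t = ln(C₀ / C) / k = ln(5.192 / 3.95) / 0.01650
  = ln(1.314) / 0.01650 = 0.2731 / 0.01650 = 16.55 h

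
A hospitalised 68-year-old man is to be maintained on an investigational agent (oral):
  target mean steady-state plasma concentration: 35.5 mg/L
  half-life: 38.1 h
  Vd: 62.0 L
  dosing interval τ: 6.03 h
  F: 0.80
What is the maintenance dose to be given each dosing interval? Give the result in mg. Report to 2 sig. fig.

k = ln2 / t½ = 0.693147 / 38.1 = 0.01819 h⁻¹
CL = k × Vd = 0.01819 × 62.0 = 1.128 L/h
At steady state, F × (Dose/τ) = Css × CL.
Dose = Css × CL × τ / F = 35.5 × 1.128 × 6.03 / 0.80 = 301.8 mg

300 mg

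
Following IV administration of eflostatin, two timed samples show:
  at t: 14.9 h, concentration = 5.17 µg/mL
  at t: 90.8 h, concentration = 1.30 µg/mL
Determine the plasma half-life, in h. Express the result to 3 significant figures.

38.1 h

k = ln(C₁/C₂) / (t₂ − t₁) = ln(5.17/1.30) / (90.8 − 14.9)
  = 1.381 / 75.90 = 0.01819 h⁻¹
t½ = ln2 / k = 0.693147 / 0.01819 = 38.11 h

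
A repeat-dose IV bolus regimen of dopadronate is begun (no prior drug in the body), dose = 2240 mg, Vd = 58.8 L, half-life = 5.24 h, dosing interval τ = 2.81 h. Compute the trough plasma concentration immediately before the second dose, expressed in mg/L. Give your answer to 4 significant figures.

26.27 mg/L

C₀ per dose = Dose / Vd = 2240 / 58.8 = 38.10 mg/L
k = ln2 / t½ = 0.693147 / 5.24 = 0.1323 h⁻¹
Fraction remaining after one interval: r = e^(−kτ) = e^(−0.1323 × 2.81) = 0.6895
Before dose 2, 1 dose has been given (aged 1τ).
C_trough = C₀ × r = 38.10 × 0.6895 = 26.27 mg/L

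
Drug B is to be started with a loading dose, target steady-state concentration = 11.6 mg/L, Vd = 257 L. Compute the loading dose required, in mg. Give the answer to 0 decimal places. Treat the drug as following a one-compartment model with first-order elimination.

2981 mg

LD = Css × Vd = 11.6 × 257 = 2981 mg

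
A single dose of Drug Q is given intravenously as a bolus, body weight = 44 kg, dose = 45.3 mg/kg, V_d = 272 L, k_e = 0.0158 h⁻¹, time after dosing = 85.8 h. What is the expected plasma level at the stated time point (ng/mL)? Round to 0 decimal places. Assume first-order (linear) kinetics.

1889 ng/mL

Total dose = 45.3 × 44 = 1993 mg
C₀ = Dose / Vd = 1993 / 272 = 7.327 mg/L
C = C₀ · e^(−k·t) = 7.327 × e^(−0.01580 × 85.8)
  = 7.327 × 0.2578 = 1.889 mg/L
Convert: 1.889 mg/L × 1000 = 1889 ng/mL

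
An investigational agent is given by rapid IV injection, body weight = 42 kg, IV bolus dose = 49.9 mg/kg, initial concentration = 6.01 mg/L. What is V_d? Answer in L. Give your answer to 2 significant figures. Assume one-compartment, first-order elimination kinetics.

Dose = 49.9 × 42 = 2096 mg
Vd = Dose / C₀ = 2096 / 6.01 = 348.8 L

350 L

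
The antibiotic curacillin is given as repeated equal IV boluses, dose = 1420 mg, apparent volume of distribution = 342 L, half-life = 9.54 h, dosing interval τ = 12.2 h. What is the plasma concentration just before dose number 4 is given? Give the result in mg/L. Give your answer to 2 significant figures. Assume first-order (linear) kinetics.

2.7 mg/L

C₀ per dose = Dose / Vd = 1420 / 342 = 4.152 mg/L
k = ln2 / t½ = 0.693147 / 9.54 = 0.07266 h⁻¹
Fraction remaining after one interval: r = e^(−kτ) = e^(−0.07266 × 12.2) = 0.4121
Before dose 4, 3 doses have been given (aged 1τ, 2τ, 3τ).
C_trough = C₀ × (r + r² + … + r^3) = C₀ × r(1−r^3)/(1−r)
        = 4.152 × 0.4121 × (1 − 0.06999) / (1 − 0.4121) = 2.707 mg/L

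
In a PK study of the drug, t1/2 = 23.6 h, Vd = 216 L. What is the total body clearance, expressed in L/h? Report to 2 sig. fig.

6.3 L/h

k = ln2 / t½ = 0.693147 / 23.6 = 0.02937 h⁻¹
CL = k × Vd = 0.02937 × 216 = 6.344 L/h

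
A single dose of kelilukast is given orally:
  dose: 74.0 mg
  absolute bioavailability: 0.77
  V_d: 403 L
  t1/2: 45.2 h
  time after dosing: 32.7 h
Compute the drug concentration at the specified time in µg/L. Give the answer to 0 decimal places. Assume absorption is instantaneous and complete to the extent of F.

Amount reaching circulation = F × Dose = 0.77 × 74.00 = 56.98 mg
C₀ = F·Dose / Vd = 56.98 / 403 = 0.1414 mg/L
k = ln2 / t½ = 0.693147 / 45.2 = 0.01534 h⁻¹
C = C₀ · e^(−k·t) = 0.1414 × e^(−0.01534 × 32.7)
  = 0.1414 × 0.6056 = 0.08563 mg/L
Convert: 0.08563 mg/L × 1000 = 85.63 µg/L

86 µg/L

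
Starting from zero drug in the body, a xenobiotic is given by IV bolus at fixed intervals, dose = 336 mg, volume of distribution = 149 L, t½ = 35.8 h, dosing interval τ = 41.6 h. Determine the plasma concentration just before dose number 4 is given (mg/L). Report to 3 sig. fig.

C₀ per dose = Dose / Vd = 336 / 149 = 2.255 mg/L
k = ln2 / t½ = 0.693147 / 35.8 = 0.01936 h⁻¹
Fraction remaining after one interval: r = e^(−kτ) = e^(−0.01936 × 41.6) = 0.4469
Before dose 4, 3 doses have been given (aged 1τ, 2τ, 3τ).
C_trough = C₀ × (r + r² + … + r^3) = C₀ × r(1−r^3)/(1−r)
        = 2.255 × 0.4469 × (1 − 0.08925) / (1 − 0.4469) = 1.659 mg/L

1.66 mg/L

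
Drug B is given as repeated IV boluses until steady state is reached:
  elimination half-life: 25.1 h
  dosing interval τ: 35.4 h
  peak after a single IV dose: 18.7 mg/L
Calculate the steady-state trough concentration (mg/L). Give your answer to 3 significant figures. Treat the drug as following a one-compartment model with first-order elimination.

k = ln2 / t½ = 0.693147 / 25.1 = 0.02762 h⁻¹
e^(−kτ) = e^(−0.02762 × 35.4) = 0.3762
Accumulation ratio R = 1 / (1 − e^(−kτ)) = 1 / (1 − 0.3762) = 1.603
Steady-state trough = C₀ × R × e^(−kτ) = 18.7 × 1.603 × 0.3762 = 11.28 mg/L

11.3 mg/L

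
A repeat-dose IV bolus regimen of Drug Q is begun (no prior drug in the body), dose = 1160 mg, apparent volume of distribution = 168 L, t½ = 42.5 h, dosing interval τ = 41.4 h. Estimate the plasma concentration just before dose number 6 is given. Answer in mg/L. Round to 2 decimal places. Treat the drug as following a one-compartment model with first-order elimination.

6.91 mg/L

C₀ per dose = Dose / Vd = 1160 / 168 = 6.905 mg/L
k = ln2 / t½ = 0.693147 / 42.5 = 0.01631 h⁻¹
Fraction remaining after one interval: r = e^(−kτ) = e^(−0.01631 × 41.4) = 0.5090
Before dose 6, 5 doses have been given (aged 1τ, 2τ, 3τ, 4τ, 5τ).
C_trough = C₀ × (r + r² + … + r^5) = C₀ × r(1−r^5)/(1−r)
        = 6.905 × 0.5090 × (1 − 0.03417) / (1 − 0.5090) = 6.914 mg/L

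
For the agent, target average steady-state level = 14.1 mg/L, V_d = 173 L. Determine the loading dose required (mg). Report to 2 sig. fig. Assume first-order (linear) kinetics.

2400 mg

LD = Css × Vd = 14.1 × 173 = 2439 mg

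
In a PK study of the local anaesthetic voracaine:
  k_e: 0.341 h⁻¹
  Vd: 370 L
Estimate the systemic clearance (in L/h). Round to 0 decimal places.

CL = k × Vd = 0.341 × 370 = 126.2 L/h

126 L/h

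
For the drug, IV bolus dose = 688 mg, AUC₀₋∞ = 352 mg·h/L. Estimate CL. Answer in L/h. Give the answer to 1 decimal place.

2.0 L/h

CL = Dose / AUC = 688 / 352 = 1.955 L/h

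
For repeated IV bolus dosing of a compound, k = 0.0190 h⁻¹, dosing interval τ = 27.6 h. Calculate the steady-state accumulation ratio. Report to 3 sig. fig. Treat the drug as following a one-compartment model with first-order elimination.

e^(−kτ) = e^(−0.01900 × 27.6) = 0.5919
Accumulation ratio R = 1 / (1 − e^(−kτ)) = 1 / (1 − 0.5919) = 2.450

2.45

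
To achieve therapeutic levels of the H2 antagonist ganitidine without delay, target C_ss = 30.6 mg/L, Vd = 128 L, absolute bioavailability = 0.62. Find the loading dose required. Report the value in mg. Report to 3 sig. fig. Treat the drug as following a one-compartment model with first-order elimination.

LD = Css × Vd / F = 30.6 × 128 / 0.62 = 6317 mg

6320 mg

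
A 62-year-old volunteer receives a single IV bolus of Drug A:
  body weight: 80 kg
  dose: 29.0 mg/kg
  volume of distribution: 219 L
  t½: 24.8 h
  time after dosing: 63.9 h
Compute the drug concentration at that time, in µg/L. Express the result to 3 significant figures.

1780 µg/L

Total dose = 29.0 × 80 = 2320 mg
C₀ = Dose / Vd = 2320 / 219 = 10.59 mg/L
k = ln2 / t½ = 0.693147 / 24.8 = 0.02795 h⁻¹
C = C₀ · e^(−k·t) = 10.59 × e^(−0.02795 × 63.9)
  = 10.59 × 0.1676 = 1.775 mg/L
Convert: 1.775 mg/L × 1000 = 1775 µg/L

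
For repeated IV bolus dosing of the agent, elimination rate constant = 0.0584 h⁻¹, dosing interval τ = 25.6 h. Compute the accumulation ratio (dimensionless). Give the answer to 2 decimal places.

e^(−kτ) = e^(−0.05840 × 25.6) = 0.2242
Accumulation ratio R = 1 / (1 − e^(−kτ)) = 1 / (1 − 0.2242) = 1.289

1.29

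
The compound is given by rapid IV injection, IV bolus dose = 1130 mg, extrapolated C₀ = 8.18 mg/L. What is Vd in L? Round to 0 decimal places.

138 L

Vd = Dose / C₀ = 1130 / 8.18 = 138.1 L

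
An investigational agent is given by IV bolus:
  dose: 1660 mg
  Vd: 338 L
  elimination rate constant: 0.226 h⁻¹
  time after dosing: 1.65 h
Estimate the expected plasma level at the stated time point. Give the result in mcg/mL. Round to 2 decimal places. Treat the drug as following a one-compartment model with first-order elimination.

3.38 mcg/mL

C₀ = Dose / Vd = 1660 / 338 = 4.911 mg/L
C = C₀ · e^(−k·t) = 4.911 × e^(−0.2260 × 1.65)
  = 4.911 × 0.6887 = 3.382 mg/L
(3.382 mg/L = 3.382 mcg/mL)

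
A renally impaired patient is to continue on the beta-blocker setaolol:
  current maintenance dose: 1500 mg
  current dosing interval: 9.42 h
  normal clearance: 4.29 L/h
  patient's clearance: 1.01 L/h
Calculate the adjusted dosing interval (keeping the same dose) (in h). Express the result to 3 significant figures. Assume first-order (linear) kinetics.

To keep the same average steady-state level, dosing rate must scale with clearance.
CL ratio = 1.01 / 4.29 = 0.2354
New interval (same dose) = 9.42 / 0.2354 = 40.02 h

40.0 h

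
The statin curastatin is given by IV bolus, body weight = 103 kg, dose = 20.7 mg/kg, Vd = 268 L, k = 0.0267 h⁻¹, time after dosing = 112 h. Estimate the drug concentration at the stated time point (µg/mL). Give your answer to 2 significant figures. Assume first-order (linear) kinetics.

Total dose = 20.7 × 103 = 2132 mg
C₀ = Dose / Vd = 2132 / 268 = 7.955 mg/L
C = C₀ · e^(−k·t) = 7.955 × e^(−0.02670 × 112)
  = 7.955 × 0.05027 = 0.3999 mg/L
(0.3999 mg/L = 0.3999 µg/mL)

0.40 µg/mL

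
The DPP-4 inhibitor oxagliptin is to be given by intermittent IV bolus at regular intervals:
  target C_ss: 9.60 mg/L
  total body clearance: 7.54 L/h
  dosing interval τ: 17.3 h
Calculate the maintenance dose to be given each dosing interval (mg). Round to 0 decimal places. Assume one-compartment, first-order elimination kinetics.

At steady state, Dose/τ = Css × CL.
Dose = Css × CL × τ = 9.60 × 7.540 × 17.3 = 1252 mg

1252 mg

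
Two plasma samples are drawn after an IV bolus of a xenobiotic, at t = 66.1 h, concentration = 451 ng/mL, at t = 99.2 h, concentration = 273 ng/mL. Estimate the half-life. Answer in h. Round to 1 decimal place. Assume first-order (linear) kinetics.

k = ln(C₁/C₂) / (t₂ − t₁) = ln(451/273) / (99.2 − 66.1)
  = 0.5020 / 33.10 = 0.01517 h⁻¹
t½ = ln2 / k = 0.693147 / 0.01517 = 45.69 h

45.7 h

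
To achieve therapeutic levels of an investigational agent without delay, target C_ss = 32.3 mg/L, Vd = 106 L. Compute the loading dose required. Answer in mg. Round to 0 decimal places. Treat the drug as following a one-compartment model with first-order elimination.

LD = Css × Vd = 32.3 × 106 = 3424 mg

3424 mg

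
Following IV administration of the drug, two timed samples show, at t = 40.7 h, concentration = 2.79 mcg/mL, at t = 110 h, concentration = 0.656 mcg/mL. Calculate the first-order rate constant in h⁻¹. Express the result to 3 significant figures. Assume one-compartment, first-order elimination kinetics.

0.0209 h⁻¹

k = ln(C₁/C₂) / (t₂ − t₁) = ln(2.79/0.656) / (110 − 40.7)
  = 1.448 / 69.30 = 0.02089 h⁻¹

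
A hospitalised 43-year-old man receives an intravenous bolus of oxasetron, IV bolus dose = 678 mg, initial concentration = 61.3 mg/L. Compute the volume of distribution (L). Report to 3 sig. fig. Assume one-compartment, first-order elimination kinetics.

Vd = Dose / C₀ = 678.0 / 61.3 = 11.06 L

11.1 L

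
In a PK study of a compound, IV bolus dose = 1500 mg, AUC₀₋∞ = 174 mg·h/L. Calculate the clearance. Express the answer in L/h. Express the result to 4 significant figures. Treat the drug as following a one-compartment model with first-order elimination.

8.621 L/h

CL = Dose / AUC = 1500 / 174 = 8.621 L/h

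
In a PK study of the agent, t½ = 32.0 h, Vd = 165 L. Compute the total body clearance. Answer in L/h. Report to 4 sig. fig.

k = ln2 / t½ = 0.693147 / 32.0 = 0.02166 h⁻¹
CL = k × Vd = 0.02166 × 165 = 3.574 L/h

3.574 L/h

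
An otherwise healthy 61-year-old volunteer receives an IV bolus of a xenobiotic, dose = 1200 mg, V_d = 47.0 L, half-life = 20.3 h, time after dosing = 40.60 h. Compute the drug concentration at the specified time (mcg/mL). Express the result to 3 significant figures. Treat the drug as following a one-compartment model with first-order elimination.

6.38 mcg/mL

C₀ = Dose / Vd = 1200 / 47.0 = 25.53 mg/L
k = ln2 / t½ = 0.693147 / 20.3 = 0.03415 h⁻¹
t / t½ = 40.60 / 20.3 = 2 half-lives
C = C₀ × (1/2)^2 = 25.53 × 0.2500 = 6.383 mg/L
(6.383 mg/L = 6.383 mcg/mL)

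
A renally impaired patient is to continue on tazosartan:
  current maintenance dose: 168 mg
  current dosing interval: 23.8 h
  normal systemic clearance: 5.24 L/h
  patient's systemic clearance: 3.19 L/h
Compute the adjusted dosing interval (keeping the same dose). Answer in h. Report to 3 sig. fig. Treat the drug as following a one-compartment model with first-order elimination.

39.1 h

To keep the same average steady-state level, dosing rate must scale with clearance.
CL ratio = 3.19 / 5.24 = 0.6088
New interval (same dose) = 23.8 / 0.6088 = 39.09 h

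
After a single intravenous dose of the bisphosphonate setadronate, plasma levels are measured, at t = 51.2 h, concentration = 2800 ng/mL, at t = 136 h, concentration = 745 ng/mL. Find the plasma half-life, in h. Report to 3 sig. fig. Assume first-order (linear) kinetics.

44.4 h

k = ln(C₁/C₂) / (t₂ − t₁) = ln(2800/745) / (136 − 51.2)
  = 1.324 / 84.80 = 0.01561 h⁻¹
t½ = ln2 / k = 0.693147 / 0.01561 = 44.40 h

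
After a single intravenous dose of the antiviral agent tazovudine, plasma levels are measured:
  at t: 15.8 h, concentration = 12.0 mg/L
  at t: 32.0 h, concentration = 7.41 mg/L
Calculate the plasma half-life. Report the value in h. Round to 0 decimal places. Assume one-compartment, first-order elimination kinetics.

k = ln(C₁/C₂) / (t₂ − t₁) = ln(12.0/7.41) / (32.0 − 15.8)
  = 0.4821 / 16.20 = 0.02976 h⁻¹
t½ = ln2 / k = 0.693147 / 0.02976 = 23.29 h

23 h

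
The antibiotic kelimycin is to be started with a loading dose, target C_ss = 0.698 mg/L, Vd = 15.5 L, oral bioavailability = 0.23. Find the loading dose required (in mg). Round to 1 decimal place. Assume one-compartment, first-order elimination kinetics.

LD = Css × Vd / F = 0.698 × 15.5 / 0.23 = 47.04 mg

47.0 mg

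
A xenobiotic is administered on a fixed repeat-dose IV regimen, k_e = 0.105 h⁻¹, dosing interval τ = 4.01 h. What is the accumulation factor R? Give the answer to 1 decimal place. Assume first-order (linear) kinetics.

e^(−kτ) = e^(−0.1050 × 4.01) = 0.6564
Accumulation ratio R = 1 / (1 − e^(−kτ)) = 1 / (1 − 0.6564) = 2.910

2.9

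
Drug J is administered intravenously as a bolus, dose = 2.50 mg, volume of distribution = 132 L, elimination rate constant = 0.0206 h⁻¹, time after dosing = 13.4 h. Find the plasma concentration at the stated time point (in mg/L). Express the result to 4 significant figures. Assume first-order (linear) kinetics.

C₀ = Dose / Vd = 2.500 / 132 = 0.01894 mg/L
C = C₀ · e^(−k·t) = 0.01894 × e^(−0.02060 × 13.4)
  = 0.01894 × 0.7588 = 0.01437 mg/L

0.01437 mg/L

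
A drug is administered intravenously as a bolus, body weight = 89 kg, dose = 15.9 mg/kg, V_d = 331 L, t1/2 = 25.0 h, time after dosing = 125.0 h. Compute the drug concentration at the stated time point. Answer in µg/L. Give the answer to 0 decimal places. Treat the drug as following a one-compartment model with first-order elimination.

Total dose = 15.9 × 89 = 1415 mg
C₀ = Dose / Vd = 1415 / 331 = 4.275 mg/L
k = ln2 / t½ = 0.693147 / 25.0 = 0.02773 h⁻¹
t / t½ = 125.0 / 25.0 = 5 half-lives
C = C₀ × (1/2)^5 = 4.275 × 0.03125 = 0.1336 mg/L
Convert: 0.1336 mg/L × 1000 = 133.6 µg/L

134 µg/L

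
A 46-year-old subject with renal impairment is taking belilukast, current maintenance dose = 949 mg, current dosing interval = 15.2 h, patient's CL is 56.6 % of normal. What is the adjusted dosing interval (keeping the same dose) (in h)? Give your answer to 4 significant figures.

26.86 h

To keep the same average steady-state level, dosing rate must scale with clearance.
CL ratio = 56.6 / 100 = 0.5660
New interval (same dose) = 15.2 / 0.5660 = 26.86 h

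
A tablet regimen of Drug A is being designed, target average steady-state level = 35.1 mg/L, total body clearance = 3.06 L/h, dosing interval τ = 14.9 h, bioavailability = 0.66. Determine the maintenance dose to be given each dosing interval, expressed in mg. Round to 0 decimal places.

At steady state, F × (Dose/τ) = Css × CL.
Dose = Css × CL × τ / F = 35.1 × 3.060 × 14.9 / 0.66 = 2425 mg

2425 mg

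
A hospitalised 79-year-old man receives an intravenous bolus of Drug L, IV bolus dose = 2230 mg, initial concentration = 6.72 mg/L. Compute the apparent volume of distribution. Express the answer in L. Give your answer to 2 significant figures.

Vd = Dose / C₀ = 2230 / 6.72 = 331.8 L

330 L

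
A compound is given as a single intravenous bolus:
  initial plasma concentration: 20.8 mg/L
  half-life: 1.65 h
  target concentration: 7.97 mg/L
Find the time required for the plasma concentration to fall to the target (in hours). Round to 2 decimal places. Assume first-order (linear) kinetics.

k = ln2 / t½ = 0.693147 / 1.65 = 0.4201 h⁻¹
t = ln(C₀ / C) / k = ln(20.80 / 7.97) / 0.4201
  = ln(2.610) / 0.4201 = 0.9594 / 0.4201 = 2.284 h

2.28 h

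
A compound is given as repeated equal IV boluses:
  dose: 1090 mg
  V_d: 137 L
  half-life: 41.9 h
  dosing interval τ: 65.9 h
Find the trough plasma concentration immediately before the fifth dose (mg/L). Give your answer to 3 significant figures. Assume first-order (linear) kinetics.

3.98 mg/L

C₀ per dose = Dose / Vd = 1090 / 137 = 7.956 mg/L
k = ln2 / t½ = 0.693147 / 41.9 = 0.01654 h⁻¹
Fraction remaining after one interval: r = e^(−kτ) = e^(−0.01654 × 65.9) = 0.3362
Before dose 5, 4 doses have been given (aged 1τ, 2τ, 3τ, 4τ).
C_trough = C₀ × (r + r² + … + r^4) = C₀ × r(1−r^4)/(1−r)
        = 7.956 × 0.3362 × (1 − 0.01278) / (1 − 0.3362) = 3.978 mg/L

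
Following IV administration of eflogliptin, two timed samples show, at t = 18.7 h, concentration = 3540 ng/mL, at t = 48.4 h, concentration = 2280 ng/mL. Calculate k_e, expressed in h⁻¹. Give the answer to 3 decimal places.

k = ln(C₁/C₂) / (t₂ − t₁) = ln(3540/2280) / (48.4 − 18.7)
  = 0.4400 / 29.70 = 0.01481 h⁻¹

0.015 h⁻¹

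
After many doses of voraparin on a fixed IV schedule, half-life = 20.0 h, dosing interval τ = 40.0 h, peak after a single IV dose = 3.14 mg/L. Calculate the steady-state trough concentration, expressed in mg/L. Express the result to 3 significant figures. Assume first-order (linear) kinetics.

1.05 mg/L

k = ln2 / t½ = 0.693147 / 20.0 = 0.03466 h⁻¹
e^(−kτ) = e^(−0.03466 × 40.0) = 0.2500
Accumulation ratio R = 1 / (1 − e^(−kτ)) = 1 / (1 − 0.2500) = 1.333
Steady-state trough = C₀ × R × e^(−kτ) = 3.14 × 1.333 × 0.2500 = 1.046 mg/L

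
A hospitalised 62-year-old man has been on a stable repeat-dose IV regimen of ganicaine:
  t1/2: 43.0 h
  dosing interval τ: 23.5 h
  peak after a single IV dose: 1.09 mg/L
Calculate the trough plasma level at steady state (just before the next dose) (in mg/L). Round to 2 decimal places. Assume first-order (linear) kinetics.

2.37 mg/L

k = ln2 / t½ = 0.693147 / 43.0 = 0.01612 h⁻¹
e^(−kτ) = e^(−0.01612 × 23.5) = 0.6847
Accumulation ratio R = 1 / (1 − e^(−kτ)) = 1 / (1 − 0.6847) = 3.172
Steady-state trough = C₀ × R × e^(−kτ) = 1.09 × 3.172 × 0.6847 = 2.367 mg/L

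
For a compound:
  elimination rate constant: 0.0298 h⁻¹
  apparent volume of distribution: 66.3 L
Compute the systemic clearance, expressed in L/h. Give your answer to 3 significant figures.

CL = k × Vd = 0.0298 × 66.3 = 1.976 L/h

1.98 L/h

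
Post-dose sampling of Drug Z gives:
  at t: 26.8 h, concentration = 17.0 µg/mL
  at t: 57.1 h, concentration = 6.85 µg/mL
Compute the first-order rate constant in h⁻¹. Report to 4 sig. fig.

k = ln(C₁/C₂) / (t₂ − t₁) = ln(17.0/6.85) / (57.1 − 26.8)
  = 0.9090 / 30.30 = 0.03000 h⁻¹

0.03000 h⁻¹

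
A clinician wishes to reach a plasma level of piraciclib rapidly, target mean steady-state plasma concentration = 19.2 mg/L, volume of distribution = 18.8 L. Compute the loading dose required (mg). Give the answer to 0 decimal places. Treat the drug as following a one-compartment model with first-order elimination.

361 mg

LD = Css × Vd = 19.2 × 18.8 = 361.0 mg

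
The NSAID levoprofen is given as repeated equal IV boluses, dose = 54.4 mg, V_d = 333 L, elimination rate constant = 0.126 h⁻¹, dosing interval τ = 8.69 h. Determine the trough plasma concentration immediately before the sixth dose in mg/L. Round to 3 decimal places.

C₀ per dose = Dose / Vd = 54.4 / 333 = 0.1634 mg/L
Fraction remaining after one interval: r = e^(−kτ) = e^(−0.1260 × 8.69) = 0.3346
Before dose 6, 5 doses have been given (aged 1τ, 2τ, 3τ, 4τ, 5τ).
C_trough = C₀ × (r + r² + … + r^5) = C₀ × r(1−r^5)/(1−r)
        = 0.1634 × 0.3346 × (1 − 0.004194) / (1 − 0.3346) = 0.08182 mg/L

0.082 mg/L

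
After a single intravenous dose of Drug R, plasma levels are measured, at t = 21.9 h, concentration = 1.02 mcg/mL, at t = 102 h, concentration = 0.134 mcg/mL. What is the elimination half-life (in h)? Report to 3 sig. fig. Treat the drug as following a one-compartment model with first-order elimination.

27.4 h

k = ln(C₁/C₂) / (t₂ − t₁) = ln(1.02/0.134) / (102 − 21.9)
  = 2.030 / 80.10 = 0.02534 h⁻¹
t½ = ln2 / k = 0.693147 / 0.02534 = 27.35 h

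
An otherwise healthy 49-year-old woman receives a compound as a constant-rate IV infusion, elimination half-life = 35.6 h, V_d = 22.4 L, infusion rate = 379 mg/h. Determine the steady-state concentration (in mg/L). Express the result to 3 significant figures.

k = ln2 / t½ = 0.693147 / 35.6 = 0.01947 h⁻¹
CL = k × Vd = 0.01947 × 22.4 = 0.4361 L/h
At steady state Css = R₀ / CL = 379 / 0.4361 = 869.1 mg/L

869 mg/L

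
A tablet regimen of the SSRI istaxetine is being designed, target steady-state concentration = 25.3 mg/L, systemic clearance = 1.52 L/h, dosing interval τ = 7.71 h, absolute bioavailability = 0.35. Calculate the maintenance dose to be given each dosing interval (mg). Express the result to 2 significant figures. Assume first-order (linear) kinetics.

850 mg

At steady state, F × (Dose/τ) = Css × CL.
Dose = Css × CL × τ / F = 25.3 × 1.520 × 7.71 / 0.35 = 847.1 mg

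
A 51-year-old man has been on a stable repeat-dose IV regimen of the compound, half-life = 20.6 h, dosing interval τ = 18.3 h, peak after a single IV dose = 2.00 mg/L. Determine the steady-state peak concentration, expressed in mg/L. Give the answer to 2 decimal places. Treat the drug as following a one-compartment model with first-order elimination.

k = ln2 / t½ = 0.693147 / 20.6 = 0.03365 h⁻¹
e^(−kτ) = e^(−0.03365 × 18.3) = 0.5402
Accumulation ratio R = 1 / (1 − e^(−kτ)) = 1 / (1 − 0.5402) = 2.175
Steady-state peak = C₀ × R = 2.00 × 2.175 = 4.350 mg/L

4.35 mg/L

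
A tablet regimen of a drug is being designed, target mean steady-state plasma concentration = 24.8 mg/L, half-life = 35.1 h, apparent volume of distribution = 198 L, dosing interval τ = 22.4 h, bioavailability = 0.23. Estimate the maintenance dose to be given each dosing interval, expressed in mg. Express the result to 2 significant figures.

9400 mg

k = ln2 / t½ = 0.693147 / 35.1 = 0.01975 h⁻¹
CL = k × Vd = 0.01975 × 198 = 3.911 L/h
At steady state, F × (Dose/τ) = Css × CL.
Dose = Css × CL × τ / F = 24.8 × 3.911 × 22.4 / 0.23 = 9446 mg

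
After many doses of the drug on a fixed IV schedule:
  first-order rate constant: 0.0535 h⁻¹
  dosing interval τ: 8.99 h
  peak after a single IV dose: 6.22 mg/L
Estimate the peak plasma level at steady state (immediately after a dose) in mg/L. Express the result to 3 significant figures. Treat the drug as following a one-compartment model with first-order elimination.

e^(−kτ) = e^(−0.05350 × 8.99) = 0.6182
Accumulation ratio R = 1 / (1 − e^(−kτ)) = 1 / (1 − 0.6182) = 2.619
Steady-state peak = C₀ × R = 6.22 × 2.619 = 16.29 mg/L

16.3 mg/L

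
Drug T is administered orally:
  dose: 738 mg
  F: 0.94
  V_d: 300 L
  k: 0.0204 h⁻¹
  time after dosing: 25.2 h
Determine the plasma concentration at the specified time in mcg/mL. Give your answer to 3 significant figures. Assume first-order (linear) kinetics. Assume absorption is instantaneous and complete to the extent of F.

1.38 mcg/mL

Amount reaching circulation = F × Dose = 0.94 × 738.0 = 693.7 mg
C₀ = F·Dose / Vd = 693.7 / 300 = 2.312 mg/L
C = C₀ · e^(−k·t) = 2.312 × e^(−0.02040 × 25.2)
  = 2.312 × 0.5981 = 1.383 mg/L
(1.383 mg/L = 1.383 mcg/mL)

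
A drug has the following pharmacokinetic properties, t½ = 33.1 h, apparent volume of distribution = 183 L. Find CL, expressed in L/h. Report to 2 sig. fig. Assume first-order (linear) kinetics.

3.8 L/h

k = ln2 / t½ = 0.693147 / 33.1 = 0.02094 h⁻¹
CL = k × Vd = 0.02094 × 183 = 3.832 L/h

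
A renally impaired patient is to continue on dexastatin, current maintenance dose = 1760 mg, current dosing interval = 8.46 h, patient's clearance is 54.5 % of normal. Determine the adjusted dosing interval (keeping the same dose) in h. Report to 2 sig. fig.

16 h

To keep the same average steady-state level, dosing rate must scale with clearance.
CL ratio = 54.5 / 100 = 0.5450
New interval (same dose) = 8.46 / 0.5450 = 15.52 h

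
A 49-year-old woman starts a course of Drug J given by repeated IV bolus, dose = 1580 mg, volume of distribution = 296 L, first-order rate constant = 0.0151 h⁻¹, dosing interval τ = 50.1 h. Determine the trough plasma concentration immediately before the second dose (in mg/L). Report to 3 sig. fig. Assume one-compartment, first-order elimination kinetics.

C₀ per dose = Dose / Vd = 1580 / 296 = 5.338 mg/L
Fraction remaining after one interval: r = e^(−kτ) = e^(−0.01510 × 50.1) = 0.4693
Before dose 2, 1 dose has been given (aged 1τ).
C_trough = C₀ × r = 5.338 × 0.4693 = 2.505 mg/L

2.51 mg/L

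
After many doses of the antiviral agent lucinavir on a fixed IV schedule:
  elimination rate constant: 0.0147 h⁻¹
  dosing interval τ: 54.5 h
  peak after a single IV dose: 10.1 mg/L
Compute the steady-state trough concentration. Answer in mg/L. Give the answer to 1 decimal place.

e^(−kτ) = e^(−0.01470 × 54.5) = 0.4488
Accumulation ratio R = 1 / (1 − e^(−kτ)) = 1 / (1 − 0.4488) = 1.814
Steady-state trough = C₀ × R × e^(−kτ) = 10.1 × 1.814 × 0.4488 = 8.223 mg/L

8.2 mg/L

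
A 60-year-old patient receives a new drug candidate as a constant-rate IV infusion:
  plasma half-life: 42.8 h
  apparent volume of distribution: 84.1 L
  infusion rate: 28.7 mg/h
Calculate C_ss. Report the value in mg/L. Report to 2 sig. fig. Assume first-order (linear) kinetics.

21 mg/L

k = ln2 / t½ = 0.693147 / 42.8 = 0.01620 h⁻¹
CL = k × Vd = 0.01620 × 84.1 = 1.362 L/h
At steady state Css = R₀ / CL = 28.7 / 1.362 = 21.07 mg/L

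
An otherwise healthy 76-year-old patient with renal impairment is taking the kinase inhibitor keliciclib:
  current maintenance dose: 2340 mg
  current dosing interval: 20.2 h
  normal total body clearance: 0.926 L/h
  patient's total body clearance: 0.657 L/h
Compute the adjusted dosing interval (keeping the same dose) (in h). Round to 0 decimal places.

28 h

To keep the same average steady-state level, dosing rate must scale with clearance.
CL ratio = 0.657 / 0.926 = 0.7095
New interval (same dose) = 20.2 / 0.7095 = 28.47 h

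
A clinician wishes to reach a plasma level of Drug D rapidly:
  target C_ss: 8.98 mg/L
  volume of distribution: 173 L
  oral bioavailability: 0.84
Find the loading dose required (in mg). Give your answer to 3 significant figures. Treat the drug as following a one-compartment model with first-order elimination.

1850 mg

LD = Css × Vd / F = 8.98 × 173 / 0.84 = 1849 mg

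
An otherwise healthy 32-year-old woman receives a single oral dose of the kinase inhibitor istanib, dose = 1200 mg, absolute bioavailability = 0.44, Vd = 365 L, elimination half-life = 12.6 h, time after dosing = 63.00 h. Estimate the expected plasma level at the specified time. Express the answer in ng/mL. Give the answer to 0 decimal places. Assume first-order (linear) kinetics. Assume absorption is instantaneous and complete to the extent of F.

Amount reaching circulation = F × Dose = 0.44 × 1200 = 528.0 mg
C₀ = F·Dose / Vd = 528.0 / 365 = 1.447 mg/L
k = ln2 / t½ = 0.693147 / 12.6 = 0.05501 h⁻¹
t / t½ = 63.00 / 12.6 = 5 half-lives
C = C₀ × (1/2)^5 = 1.447 × 0.03125 = 0.04522 mg/L
Convert: 0.04522 mg/L × 1000 = 45.22 ng/mL

45 ng/mL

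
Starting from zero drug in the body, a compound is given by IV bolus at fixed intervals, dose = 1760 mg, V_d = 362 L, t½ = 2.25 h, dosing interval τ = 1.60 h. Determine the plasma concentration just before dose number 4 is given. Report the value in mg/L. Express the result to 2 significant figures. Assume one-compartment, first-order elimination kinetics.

5.9 mg/L

C₀ per dose = Dose / Vd = 1760 / 362 = 4.862 mg/L
k = ln2 / t½ = 0.693147 / 2.25 = 0.3081 h⁻¹
Fraction remaining after one interval: r = e^(−kτ) = e^(−0.3081 × 1.60) = 0.6108
Before dose 4, 3 doses have been given (aged 1τ, 2τ, 3τ).
C_trough = C₀ × (r + r² + … + r^3) = C₀ × r(1−r^3)/(1−r)
        = 4.862 × 0.6108 × (1 − 0.2279) / (1 − 0.6108) = 5.891 mg/L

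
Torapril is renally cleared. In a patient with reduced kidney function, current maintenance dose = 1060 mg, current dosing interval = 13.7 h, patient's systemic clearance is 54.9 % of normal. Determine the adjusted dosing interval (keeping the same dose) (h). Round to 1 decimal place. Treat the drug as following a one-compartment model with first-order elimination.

25.0 h

To keep the same average steady-state level, dosing rate must scale with clearance.
CL ratio = 54.9 / 100 = 0.5490
New interval (same dose) = 13.7 / 0.5490 = 24.95 h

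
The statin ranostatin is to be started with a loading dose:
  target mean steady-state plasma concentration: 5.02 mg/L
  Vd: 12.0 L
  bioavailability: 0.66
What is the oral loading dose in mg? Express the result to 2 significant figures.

91 mg

LD = Css × Vd / F = 5.02 × 12.0 / 0.66 = 91.27 mg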